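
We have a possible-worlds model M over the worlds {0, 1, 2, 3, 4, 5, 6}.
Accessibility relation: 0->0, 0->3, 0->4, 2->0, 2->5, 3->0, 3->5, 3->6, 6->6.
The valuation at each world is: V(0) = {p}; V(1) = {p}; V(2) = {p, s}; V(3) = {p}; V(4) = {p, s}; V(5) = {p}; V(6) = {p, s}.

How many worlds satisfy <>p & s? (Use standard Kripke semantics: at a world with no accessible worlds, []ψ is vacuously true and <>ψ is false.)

2

Let φ = <>p & s. Evaluate φ at each world:
  0 (successors {0, 3, 4}): φ is false.
  1 (successors ∅): φ is false.
  2 (successors {0, 5}): φ is true.
  3 (successors {0, 5, 6}): φ is false.
  4 (successors ∅): φ is false.
  5 (successors ∅): φ is false.
  6 (successors {6}): φ is true.
For instance, at 2:
  At 2: <>p is true, s is true, so <>p & s is true.
    At 2: <>p requires p at some successor in {0, 5}.
      p holds at 0, so <>p is true at 2.
Satisfying worlds: {2, 6}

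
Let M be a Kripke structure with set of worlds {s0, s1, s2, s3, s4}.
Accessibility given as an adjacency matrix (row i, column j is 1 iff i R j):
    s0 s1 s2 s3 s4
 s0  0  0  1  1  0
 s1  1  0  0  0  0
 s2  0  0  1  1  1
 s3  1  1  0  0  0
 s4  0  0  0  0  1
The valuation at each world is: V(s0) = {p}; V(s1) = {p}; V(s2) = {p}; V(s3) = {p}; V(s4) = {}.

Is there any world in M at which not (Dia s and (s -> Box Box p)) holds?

Recall that Box ψ holds at a world iff ψ holds at every accessible world, and Dia ψ holds iff ψ holds at some accessible world.
Let φ = not (Dia s and (s -> Box Box p)). Evaluate φ at each world:
  s0 (successors {s2, s3}): φ is true.
  s1 (successors {s0}): φ is true.
  s2 (successors {s2, s3, s4}): φ is true.
  s3 (successors {s0, s1}): φ is true.
  s4 (successors {s4}): φ is true.
Detail at s0 (witness):
  At s0: Dia s and (s -> Box Box p) is false, so not (Dia s and (s -> Box Box p)) is true.
    At s0: Dia s is false, s -> Box Box p is true, so Dia s and (s -> Box Box p) is false.
      At s0: Dia s requires s at some successor in {s2, s3}.
        At s2: s is false.
        At s3: s is false.
      So Dia s is false at s0.
      At s0: s is false, Box Box p is false, so s -> Box Box p is true.

Yes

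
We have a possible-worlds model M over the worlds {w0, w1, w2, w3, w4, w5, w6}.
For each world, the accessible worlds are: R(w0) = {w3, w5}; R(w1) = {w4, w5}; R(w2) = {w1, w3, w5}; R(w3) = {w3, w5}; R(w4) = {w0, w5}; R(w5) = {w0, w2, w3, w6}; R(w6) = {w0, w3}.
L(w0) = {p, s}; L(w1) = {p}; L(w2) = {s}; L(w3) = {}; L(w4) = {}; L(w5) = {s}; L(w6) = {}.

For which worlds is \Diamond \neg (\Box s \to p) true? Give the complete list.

w1

Let φ = \Diamond \neg (\Box s \to p). Evaluate φ at each world:
  w0 (successors {w3, w5}): φ is false.
  w1 (successors {w4, w5}): φ is true.
  w2 (successors {w1, w3, w5}): φ is false.
  w3 (successors {w3, w5}): φ is false.
  w4 (successors {w0, w5}): φ is false.
  w5 (successors {w0, w2, w3, w6}): φ is false.
  w6 (successors {w0, w3}): φ is false.
For instance, at w2:
  At w2: \Diamond \neg (\Box s \to p) requires \neg (\Box s \to p) at some successor in {w1, w3, w5}.
    At w1: \neg (\Box s \to p) is false.
    At w3: \neg (\Box s \to p) is false.
    At w5: \neg (\Box s \to p) is false.
  So \Diamond \neg (\Box s \to p) is false at w2.
Satisfying worlds: {w1}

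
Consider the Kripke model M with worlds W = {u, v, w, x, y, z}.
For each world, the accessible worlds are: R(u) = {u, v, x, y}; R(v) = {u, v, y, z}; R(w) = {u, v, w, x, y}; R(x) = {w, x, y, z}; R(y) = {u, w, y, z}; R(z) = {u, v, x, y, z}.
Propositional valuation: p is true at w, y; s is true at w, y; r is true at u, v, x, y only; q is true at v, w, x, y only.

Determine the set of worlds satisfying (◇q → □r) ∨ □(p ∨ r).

Let φ = (◇q → □r) ∨ □(p ∨ r). Evaluate φ at each world:
  u (successors {u, v, x, y}): φ is true.
  v (successors {u, v, y, z}): φ is false.
  w (successors {u, v, w, x, y}): φ is true.
  x (successors {w, x, y, z}): φ is false.
  y (successors {u, w, y, z}): φ is false.
  z (successors {u, v, x, y, z}): φ is false.
For instance, at y:
  At y: ◇q → □r is false, □(p ∨ r) is false, so (◇q → □r) ∨ □(p ∨ r) is false.
    At y: ◇q is true, □r is false, so ◇q → □r is false.
      At y: ◇q requires q at some successor in {u, w, y, z}.
        q holds at w, so ◇q is true at y.
      At y: □r requires r at every successor {u, w, y, z}.
        r fails at w, so □r is false at y.
    At y: □(p ∨ r) requires p ∨ r at every successor {u, w, y, z}.
      p ∨ r fails at z, so □(p ∨ r) is false at y.
Satisfying worlds: {u, w}

u, w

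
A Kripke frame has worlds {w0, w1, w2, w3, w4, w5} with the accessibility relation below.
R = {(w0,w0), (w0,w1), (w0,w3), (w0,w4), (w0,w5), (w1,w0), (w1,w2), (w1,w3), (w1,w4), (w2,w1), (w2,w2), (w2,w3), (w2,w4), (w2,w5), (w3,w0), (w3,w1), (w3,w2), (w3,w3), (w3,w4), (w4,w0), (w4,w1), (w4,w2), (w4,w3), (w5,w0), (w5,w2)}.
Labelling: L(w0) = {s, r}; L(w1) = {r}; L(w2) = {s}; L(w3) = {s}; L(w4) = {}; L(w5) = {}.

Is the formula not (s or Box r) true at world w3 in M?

No

At w3: s or Box r is true, so not (s or Box r) is false.
  At w3: s is true, Box r is false, so s or Box r is true.
    At w3: Box r requires r at every successor {w0, w1, w2, w3, w4}.
      r fails at w2, so Box r is false at w3.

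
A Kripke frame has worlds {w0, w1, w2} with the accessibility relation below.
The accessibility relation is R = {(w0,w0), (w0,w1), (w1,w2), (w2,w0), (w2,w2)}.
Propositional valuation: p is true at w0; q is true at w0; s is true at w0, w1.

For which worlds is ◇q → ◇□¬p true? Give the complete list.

w0, w1

Let φ = ◇q → ◇□¬p. Evaluate φ at each world:
  w0 (successors {w0, w1}): φ is true.
  w1 (successors {w2}): φ is true.
  w2 (successors {w0, w2}): φ is false.
For instance, at w1:
  At w1: ◇q is false, ◇□¬p is false, so ◇q → ◇□¬p is true.
    At w1: ◇q requires q at some successor in {w2}.
      At w2: q is false.
    So ◇q is false at w1.
    At w1: ◇□¬p requires □¬p at some successor in {w2}.
      At w2: □¬p is false.
    So ◇□¬p is false at w1.
Satisfying worlds: {w0, w1}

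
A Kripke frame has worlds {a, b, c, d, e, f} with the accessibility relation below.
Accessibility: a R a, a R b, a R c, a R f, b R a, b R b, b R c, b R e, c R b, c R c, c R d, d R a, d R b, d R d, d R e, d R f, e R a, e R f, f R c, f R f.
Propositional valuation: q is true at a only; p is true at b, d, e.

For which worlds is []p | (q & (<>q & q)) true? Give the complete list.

Let φ = []p | (q & (<>q & q)). Evaluate φ at each world:
  a (successors {a, b, c, f}): φ is true.
  b (successors {a, b, c, e}): φ is false.
  c (successors {b, c, d}): φ is false.
  d (successors {a, b, d, e, f}): φ is false.
  e (successors {a, f}): φ is false.
  f (successors {c, f}): φ is false.
For instance, at f:
  At f: []p is false, q & (<>q & q) is false, so []p | (q & (<>q & q)) is false.
    At f: []p requires p at every successor {c, f}.
      p fails at c, so []p is false at f.
    At f: q is false, <>q & q is false, so q & (<>q & q) is false.
      At f: <>q is false, q is false, so <>q & q is false.
Satisfying worlds: {a}

a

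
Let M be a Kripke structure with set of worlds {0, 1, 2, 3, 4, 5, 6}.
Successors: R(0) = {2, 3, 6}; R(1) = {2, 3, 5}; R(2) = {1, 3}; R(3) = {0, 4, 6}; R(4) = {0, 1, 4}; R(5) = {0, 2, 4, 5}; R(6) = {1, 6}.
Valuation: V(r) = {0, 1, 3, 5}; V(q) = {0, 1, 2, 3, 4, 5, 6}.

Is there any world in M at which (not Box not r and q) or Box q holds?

Yes

Let φ = (not Box not r and q) or Box q. Evaluate φ at each world:
  0 (successors {2, 3, 6}): φ is true.
  1 (successors {2, 3, 5}): φ is true.
  2 (successors {1, 3}): φ is true.
  3 (successors {0, 4, 6}): φ is true.
  4 (successors {0, 1, 4}): φ is true.
  5 (successors {0, 2, 4, 5}): φ is true.
  6 (successors {1, 6}): φ is true.
Detail at 0 (witness):
  At 0: not Box not r and q is true, Box q is true, so (not Box not r and q) or Box q is true.
    At 0: not Box not r is true, q is true, so not Box not r and q is true.
      At 0: Box not r is false, so not Box not r is true.
    At 0: Box q requires q at every successor {2, 3, 6}.
      At 2: q is true.
      At 3: q is true.
      At 6: q is true.
    So Box q is true at 0.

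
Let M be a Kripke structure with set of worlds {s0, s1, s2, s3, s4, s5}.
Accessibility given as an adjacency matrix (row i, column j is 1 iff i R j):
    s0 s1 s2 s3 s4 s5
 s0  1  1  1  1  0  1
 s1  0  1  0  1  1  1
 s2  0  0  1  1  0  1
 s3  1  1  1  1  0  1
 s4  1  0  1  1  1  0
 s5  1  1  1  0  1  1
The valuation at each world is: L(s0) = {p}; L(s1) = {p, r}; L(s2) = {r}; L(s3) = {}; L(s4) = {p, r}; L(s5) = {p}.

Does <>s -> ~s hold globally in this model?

Yes

Let φ = <>s -> ~s. Evaluate φ at each world:
  s0 (successors {s0, s1, s2, s3, s5}): φ is true.
  s1 (successors {s1, s3, s4, s5}): φ is true.
  s2 (successors {s2, s3, s5}): φ is true.
  s3 (successors {s0, s1, s2, s3, s5}): φ is true.
  s4 (successors {s0, s2, s3, s4}): φ is true.
  s5 (successors {s0, s1, s2, s4, s5}): φ is true.
For instance, at s3:
  At s3: <>s is false, ~s is true, so <>s -> ~s is true.
    At s3: <>s requires s at some successor in {s0, s1, s2, s3, s5}.
      At s0: s is false.
      At s1: s is false.
      At s2: s is false.
      At s3: s is false.
      At s5: s is false.
    So <>s is false at s3.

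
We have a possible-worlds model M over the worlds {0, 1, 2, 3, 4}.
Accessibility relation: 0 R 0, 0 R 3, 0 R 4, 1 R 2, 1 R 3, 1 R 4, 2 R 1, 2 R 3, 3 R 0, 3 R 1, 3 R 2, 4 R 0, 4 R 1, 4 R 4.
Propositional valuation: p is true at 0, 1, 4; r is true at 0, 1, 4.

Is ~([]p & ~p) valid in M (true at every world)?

Yes

Let φ = ~([]p & ~p). Evaluate φ at each world:
  0 (successors {0, 3, 4}): φ is true.
  1 (successors {2, 3, 4}): φ is true.
  2 (successors {1, 3}): φ is true.
  3 (successors {0, 1, 2}): φ is true.
  4 (successors {0, 1, 4}): φ is true.
For instance, at 2:
  At 2: []p & ~p is false, so ~([]p & ~p) is true.
    At 2: []p is false, ~p is true, so []p & ~p is false.
      At 2: []p requires p at every successor {1, 3}.
        p fails at 3, so []p is false at 2.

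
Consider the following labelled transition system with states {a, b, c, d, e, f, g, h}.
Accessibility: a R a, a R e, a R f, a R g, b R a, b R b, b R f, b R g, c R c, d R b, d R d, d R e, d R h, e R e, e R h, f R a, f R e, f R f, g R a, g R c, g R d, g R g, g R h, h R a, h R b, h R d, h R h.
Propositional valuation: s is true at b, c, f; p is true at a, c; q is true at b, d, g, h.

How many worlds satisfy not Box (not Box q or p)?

0

Let φ = not Box (not Box q or p). Evaluate φ at each world:
  a (successors {a, e, f, g}): φ is false.
  b (successors {a, b, f, g}): φ is false.
  c (successors {c}): φ is false.
  d (successors {b, d, e, h}): φ is false.
  e (successors {e, h}): φ is false.
  f (successors {a, e, f}): φ is false.
  g (successors {a, c, d, g, h}): φ is false.
  h (successors {a, b, d, h}): φ is false.
For instance, at c:
  At c: Box (not Box q or p) is true, so not Box (not Box q or p) is false.
    At c: Box (not Box q or p) requires not Box q or p at every successor {c}.
      At c: not Box q or p is true.
    So Box (not Box q or p) is true at c.
Satisfying worlds: none.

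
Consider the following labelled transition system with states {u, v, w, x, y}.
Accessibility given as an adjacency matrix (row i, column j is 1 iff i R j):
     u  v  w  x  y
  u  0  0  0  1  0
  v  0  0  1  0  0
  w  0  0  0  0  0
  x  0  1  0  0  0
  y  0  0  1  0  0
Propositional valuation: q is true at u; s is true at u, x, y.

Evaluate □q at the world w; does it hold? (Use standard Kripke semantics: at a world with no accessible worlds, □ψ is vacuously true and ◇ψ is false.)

Yes

Recall that □ψ holds at a world iff ψ holds at every accessible world, and ◇ψ holds iff ψ holds at some accessible world.
At w: no accessible worlds, so □q holds vacuously.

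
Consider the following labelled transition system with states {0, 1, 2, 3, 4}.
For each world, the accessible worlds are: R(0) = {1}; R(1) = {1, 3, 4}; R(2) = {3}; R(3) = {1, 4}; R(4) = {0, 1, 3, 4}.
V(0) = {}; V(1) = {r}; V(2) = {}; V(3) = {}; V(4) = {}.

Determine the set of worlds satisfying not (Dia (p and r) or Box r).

1, 2, 3, 4

Let φ = not (Dia (p and r) or Box r). Evaluate φ at each world:
  0 (successors {1}): φ is false.
  1 (successors {1, 3, 4}): φ is true.
  2 (successors {3}): φ is true.
  3 (successors {1, 4}): φ is true.
  4 (successors {0, 1, 3, 4}): φ is true.
For instance, at 1:
  At 1: Dia (p and r) or Box r is false, so not (Dia (p and r) or Box r) is true.
    At 1: Dia (p and r) is false, Box r is false, so Dia (p and r) or Box r is false.
      At 1: Dia (p and r) requires p and r at some successor in {1, 3, 4}.
        At 1: p and r is false.
        At 3: p and r is false.
        At 4: p and r is false.
      So Dia (p and r) is false at 1.
      At 1: Box r requires r at every successor {1, 3, 4}.
        r fails at 3, so Box r is false at 1.
Satisfying worlds: {1, 2, 3, 4}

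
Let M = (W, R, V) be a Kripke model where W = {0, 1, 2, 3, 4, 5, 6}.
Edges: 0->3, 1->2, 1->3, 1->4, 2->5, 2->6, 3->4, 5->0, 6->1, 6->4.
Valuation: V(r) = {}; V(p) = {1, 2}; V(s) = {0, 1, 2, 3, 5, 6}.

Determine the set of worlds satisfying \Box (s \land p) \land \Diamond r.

Let φ = \Box (s \land p) \land \Diamond r. Evaluate φ at each world:
  0 (successors {3}): φ is false.
  1 (successors {2, 3, 4}): φ is false.
  2 (successors {5, 6}): φ is false.
  3 (successors {4}): φ is false.
  4 (successors ∅): φ is false.
  5 (successors {0}): φ is false.
  6 (successors {1, 4}): φ is false.
For instance, at 5:
  At 5: \Box (s \land p) is false, \Diamond r is false, so \Box (s \land p) \land \Diamond r is false.
    At 5: \Box (s \land p) requires s \land p at every successor {0}.
      s \land p fails at 0, so \Box (s \land p) is false at 5.
    At 5: \Diamond r requires r at some successor in {0}.
      At 0: r is false.
    So \Diamond r is false at 5.
Satisfying worlds: none.

none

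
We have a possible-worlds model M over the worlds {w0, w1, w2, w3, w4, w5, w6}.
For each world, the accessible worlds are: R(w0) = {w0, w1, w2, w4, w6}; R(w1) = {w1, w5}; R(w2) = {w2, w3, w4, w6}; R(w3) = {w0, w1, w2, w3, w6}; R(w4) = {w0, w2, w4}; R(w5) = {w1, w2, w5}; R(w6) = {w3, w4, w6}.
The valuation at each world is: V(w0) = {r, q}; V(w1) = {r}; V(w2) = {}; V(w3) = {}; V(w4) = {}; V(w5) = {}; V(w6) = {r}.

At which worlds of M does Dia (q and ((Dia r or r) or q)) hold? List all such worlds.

w0, w3, w4

Let φ = Dia (q and ((Dia r or r) or q)). Evaluate φ at each world:
  w0 (successors {w0, w1, w2, w4, w6}): φ is true.
  w1 (successors {w1, w5}): φ is false.
  w2 (successors {w2, w3, w4, w6}): φ is false.
  w3 (successors {w0, w1, w2, w3, w6}): φ is true.
  w4 (successors {w0, w2, w4}): φ is true.
  w5 (successors {w1, w2, w5}): φ is false.
  w6 (successors {w3, w4, w6}): φ is false.
For instance, at w3:
  At w3: Dia (q and ((Dia r or r) or q)) requires q and ((Dia r or r) or q) at some successor in {w0, w1, w2, w3, w6}.
    q and ((Dia r or r) or q) holds at w0, so Dia (q and ((Dia r or r) or q)) is true at w3.
      At w0: q is true, (Dia r or r) or q is true, so q and ((Dia r or r) or q) is true.
Satisfying worlds: {w0, w3, w4}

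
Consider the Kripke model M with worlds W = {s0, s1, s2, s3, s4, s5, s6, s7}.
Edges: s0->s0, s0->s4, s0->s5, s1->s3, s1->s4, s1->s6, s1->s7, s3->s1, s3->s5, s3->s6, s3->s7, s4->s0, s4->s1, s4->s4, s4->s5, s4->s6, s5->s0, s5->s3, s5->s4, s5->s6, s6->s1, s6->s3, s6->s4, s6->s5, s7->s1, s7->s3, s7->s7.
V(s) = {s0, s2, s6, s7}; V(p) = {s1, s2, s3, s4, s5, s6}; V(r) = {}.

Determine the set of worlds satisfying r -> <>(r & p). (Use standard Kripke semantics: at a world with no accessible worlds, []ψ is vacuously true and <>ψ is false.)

s0, s1, s2, s3, s4, s5, s6, s7

Recall that <>ψ holds at a world iff ψ holds at some accessible world.
Let φ = r -> <>(r & p). Evaluate φ at each world:
  s0 (successors {s0, s4, s5}): φ is true.
  s1 (successors {s3, s4, s6, s7}): φ is true.
  s2 (successors ∅): φ is true.
  s3 (successors {s1, s5, s6, s7}): φ is true.
  s4 (successors {s0, s1, s4, s5, s6}): φ is true.
  s5 (successors {s0, s3, s4, s6}): φ is true.
  s6 (successors {s1, s3, s4, s5}): φ is true.
  s7 (successors {s1, s3, s7}): φ is true.
For instance, at s7:
  At s7: r is false, <>(r & p) is false, so r -> <>(r & p) is true.
    At s7: <>(r & p) requires r & p at some successor in {s1, s3, s7}.
      At s1: r & p is false.
      At s3: r & p is false.
      At s7: r & p is false.
    So <>(r & p) is false at s7.
Satisfying worlds: {s0, s1, s2, s3, s4, s5, s6, s7}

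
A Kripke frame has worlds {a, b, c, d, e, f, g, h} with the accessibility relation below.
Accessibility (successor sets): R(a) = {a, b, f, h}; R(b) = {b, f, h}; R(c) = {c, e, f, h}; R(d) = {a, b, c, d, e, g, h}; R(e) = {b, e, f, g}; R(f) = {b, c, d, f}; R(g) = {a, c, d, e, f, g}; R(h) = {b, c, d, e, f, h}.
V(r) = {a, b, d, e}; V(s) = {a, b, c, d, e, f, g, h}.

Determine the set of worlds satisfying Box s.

Let φ = Box s. Evaluate φ at each world:
  a (successors {a, b, f, h}): φ is true.
  b (successors {b, f, h}): φ is true.
  c (successors {c, e, f, h}): φ is true.
  d (successors {a, b, c, d, e, g, h}): φ is true.
  e (successors {b, e, f, g}): φ is true.
  f (successors {b, c, d, f}): φ is true.
  g (successors {a, c, d, e, f, g}): φ is true.
  h (successors {b, c, d, e, f, h}): φ is true.
For instance, at f:
  At f: Box s requires s at every successor {b, c, d, f}.
    At b: s is true.
    At c: s is true.
    At d: s is true.
    At f: s is true.
  So Box s is true at f.
Satisfying worlds: {a, b, c, d, e, f, g, h}

a, b, c, d, e, f, g, h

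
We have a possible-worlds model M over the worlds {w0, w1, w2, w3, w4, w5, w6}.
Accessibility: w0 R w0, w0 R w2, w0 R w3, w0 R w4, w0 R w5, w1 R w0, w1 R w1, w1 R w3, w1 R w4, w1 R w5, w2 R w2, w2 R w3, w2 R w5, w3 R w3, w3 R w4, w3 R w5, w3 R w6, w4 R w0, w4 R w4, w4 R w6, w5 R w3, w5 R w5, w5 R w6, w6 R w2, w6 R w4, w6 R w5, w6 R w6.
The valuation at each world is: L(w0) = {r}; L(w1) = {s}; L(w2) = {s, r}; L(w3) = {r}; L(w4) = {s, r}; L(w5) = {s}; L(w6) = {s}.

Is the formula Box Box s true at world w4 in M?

Recall that Box ψ holds at a world iff ψ holds at every accessible world, and Dia ψ holds iff ψ holds at some accessible world.
At w4: Box Box s requires Box s at every successor {w0, w4, w6}.
  Box s fails at w0, so Box Box s is false at w4.
    At w0: Box s requires s at every successor {w0, w2, w3, w4, w5}.
      s fails at w0, so Box s is false at w0.

No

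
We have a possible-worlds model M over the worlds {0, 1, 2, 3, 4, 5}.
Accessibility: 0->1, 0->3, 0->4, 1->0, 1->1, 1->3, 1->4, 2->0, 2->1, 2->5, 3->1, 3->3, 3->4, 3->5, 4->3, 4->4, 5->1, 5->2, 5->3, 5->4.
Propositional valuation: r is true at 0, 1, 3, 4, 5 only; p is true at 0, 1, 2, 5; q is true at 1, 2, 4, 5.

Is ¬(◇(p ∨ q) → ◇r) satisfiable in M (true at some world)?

Let φ = ¬(◇(p ∨ q) → ◇r). Evaluate φ at each world:
  0 (successors {1, 3, 4}): φ is false.
  1 (successors {0, 1, 3, 4}): φ is false.
  2 (successors {0, 1, 5}): φ is false.
  3 (successors {1, 3, 4, 5}): φ is false.
  4 (successors {3, 4}): φ is false.
  5 (successors {1, 2, 3, 4}): φ is false.
For instance, at 3:
  At 3: ◇(p ∨ q) → ◇r is true, so ¬(◇(p ∨ q) → ◇r) is false.
    At 3: ◇(p ∨ q) is true, ◇r is true, so ◇(p ∨ q) → ◇r is true.
      At 3: ◇(p ∨ q) requires p ∨ q at some successor in {1, 3, 4, 5}.
        p ∨ q holds at 1, so ◇(p ∨ q) is true at 3.
      At 3: ◇r requires r at some successor in {1, 3, 4, 5}.
        r holds at 1, so ◇r is true at 3.

No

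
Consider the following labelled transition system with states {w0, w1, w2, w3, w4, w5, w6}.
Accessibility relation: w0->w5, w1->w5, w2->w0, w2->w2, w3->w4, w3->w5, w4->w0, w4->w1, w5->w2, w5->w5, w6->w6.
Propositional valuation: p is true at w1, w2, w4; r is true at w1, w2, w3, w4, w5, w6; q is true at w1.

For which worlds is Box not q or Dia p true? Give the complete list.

Let φ = Box not q or Dia p. Evaluate φ at each world:
  w0 (successors {w5}): φ is true.
  w1 (successors {w5}): φ is true.
  w2 (successors {w0, w2}): φ is true.
  w3 (successors {w4, w5}): φ is true.
  w4 (successors {w0, w1}): φ is true.
  w5 (successors {w2, w5}): φ is true.
  w6 (successors {w6}): φ is true.
For instance, at w1:
  At w1: Box not q is true, Dia p is false, so Box not q or Dia p is true.
    At w1: Box not q requires not q at every successor {w5}.
      At w5: not q is true.
    So Box not q is true at w1.
    At w1: Dia p requires p at some successor in {w5}.
      At w5: p is false.
    So Dia p is false at w1.
Satisfying worlds: {w0, w1, w2, w3, w4, w5, w6}

w0, w1, w2, w3, w4, w5, w6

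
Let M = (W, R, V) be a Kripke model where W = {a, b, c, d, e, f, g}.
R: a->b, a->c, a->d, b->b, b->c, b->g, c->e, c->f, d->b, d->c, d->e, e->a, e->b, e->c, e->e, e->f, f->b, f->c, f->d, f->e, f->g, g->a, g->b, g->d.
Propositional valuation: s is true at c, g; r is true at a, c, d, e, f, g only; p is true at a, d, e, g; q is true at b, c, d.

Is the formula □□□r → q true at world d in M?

At d: □□□r is false, q is true, so □□□r → q is true.
  At d: □□□r requires □□r at every successor {b, c, e}.
    □□r fails at b, so □□□r is false at d.
      At b: □□r requires □r at every successor {b, c, g}.
        □r fails at b, so □□r is false at b.

Yes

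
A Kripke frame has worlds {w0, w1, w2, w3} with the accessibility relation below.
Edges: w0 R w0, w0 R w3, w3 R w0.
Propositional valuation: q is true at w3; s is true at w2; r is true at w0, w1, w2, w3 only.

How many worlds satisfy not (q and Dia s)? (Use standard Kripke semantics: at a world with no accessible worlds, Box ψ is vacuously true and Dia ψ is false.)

4

Let φ = not (q and Dia s). Evaluate φ at each world:
  w0 (successors {w0, w3}): φ is true.
  w1 (successors ∅): φ is true.
  w2 (successors ∅): φ is true.
  w3 (successors {w0}): φ is true.
For instance, at w3:
  At w3: q and Dia s is false, so not (q and Dia s) is true.
    At w3: q is true, Dia s is false, so q and Dia s is false.
      At w3: Dia s requires s at some successor in {w0}.
        At w0: s is false.
      So Dia s is false at w3.
Satisfying worlds: {w0, w1, w2, w3}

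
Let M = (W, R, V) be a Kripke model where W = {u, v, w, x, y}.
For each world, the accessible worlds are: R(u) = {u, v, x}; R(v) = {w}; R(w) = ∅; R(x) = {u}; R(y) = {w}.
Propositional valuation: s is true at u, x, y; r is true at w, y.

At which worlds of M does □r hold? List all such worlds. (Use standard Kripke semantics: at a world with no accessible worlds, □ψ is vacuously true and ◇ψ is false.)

v, w, y

Let φ = □r. Evaluate φ at each world:
  u (successors {u, v, x}): φ is false.
  v (successors {w}): φ is true.
  w (successors ∅): φ is true.
  x (successors {u}): φ is false.
  y (successors {w}): φ is true.
For instance, at u:
  At u: □r requires r at every successor {u, v, x}.
    r fails at u, so □r is false at u.
Satisfying worlds: {v, w, y}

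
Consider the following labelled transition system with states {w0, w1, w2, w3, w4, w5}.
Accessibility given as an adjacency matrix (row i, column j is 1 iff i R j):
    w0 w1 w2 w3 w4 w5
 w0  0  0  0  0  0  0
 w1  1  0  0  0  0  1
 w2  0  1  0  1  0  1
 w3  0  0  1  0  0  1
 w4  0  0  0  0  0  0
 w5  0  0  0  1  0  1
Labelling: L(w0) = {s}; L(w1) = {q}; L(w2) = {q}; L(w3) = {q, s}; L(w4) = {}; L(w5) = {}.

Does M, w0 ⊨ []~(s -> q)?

Yes

Recall that []ψ holds at a world iff ψ holds at every accessible world, and <>ψ holds iff ψ holds at some accessible world.
At w0: no accessible worlds, so []~(s -> q) holds vacuously.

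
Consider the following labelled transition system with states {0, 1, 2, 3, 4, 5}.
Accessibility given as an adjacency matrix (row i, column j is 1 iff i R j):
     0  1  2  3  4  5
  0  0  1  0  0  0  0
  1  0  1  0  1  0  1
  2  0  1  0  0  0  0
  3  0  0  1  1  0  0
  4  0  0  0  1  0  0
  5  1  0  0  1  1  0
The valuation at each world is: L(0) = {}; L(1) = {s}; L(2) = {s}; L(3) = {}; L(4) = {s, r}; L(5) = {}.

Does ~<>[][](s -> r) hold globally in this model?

Let φ = ~<>[][](s -> r). Evaluate φ at each world:
  0 (successors {1}): φ is true.
  1 (successors {1, 3, 5}): φ is true.
  2 (successors {1}): φ is true.
  3 (successors {2, 3}): φ is true.
  4 (successors {3}): φ is true.
  5 (successors {0, 3, 4}): φ is true.
For instance, at 5:
  At 5: <>[][](s -> r) is false, so ~<>[][](s -> r) is true.
    At 5: <>[][](s -> r) requires [][](s -> r) at some successor in {0, 3, 4}.
      At 0: [][](s -> r) is false.
      At 3: [][](s -> r) is false.
      At 4: [][](s -> r) is false.
    So <>[][](s -> r) is false at 5.

Yes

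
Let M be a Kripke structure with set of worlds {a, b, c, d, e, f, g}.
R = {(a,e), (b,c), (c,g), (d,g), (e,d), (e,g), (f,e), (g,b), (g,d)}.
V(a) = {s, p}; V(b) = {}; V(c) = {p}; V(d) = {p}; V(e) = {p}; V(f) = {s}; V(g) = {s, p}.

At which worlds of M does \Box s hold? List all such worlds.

c, d

Let φ = \Box s. Evaluate φ at each world:
  a (successors {e}): φ is false.
  b (successors {c}): φ is false.
  c (successors {g}): φ is true.
  d (successors {g}): φ is true.
  e (successors {d, g}): φ is false.
  f (successors {e}): φ is false.
  g (successors {b, d}): φ is false.
For instance, at e:
  At e: \Box s requires s at every successor {d, g}.
    s fails at d, so \Box s is false at e.
Satisfying worlds: {c, d}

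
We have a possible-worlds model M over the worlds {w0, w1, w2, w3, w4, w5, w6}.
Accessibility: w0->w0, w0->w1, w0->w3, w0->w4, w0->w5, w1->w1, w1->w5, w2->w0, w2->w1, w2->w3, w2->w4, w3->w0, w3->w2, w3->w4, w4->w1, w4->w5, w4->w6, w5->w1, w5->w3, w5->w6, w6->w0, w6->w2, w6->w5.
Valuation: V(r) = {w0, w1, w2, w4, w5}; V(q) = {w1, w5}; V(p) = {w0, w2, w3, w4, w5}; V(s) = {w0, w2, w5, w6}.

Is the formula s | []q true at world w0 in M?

At w0: s is true, []q is false, so s | []q is true.
  At w0: []q requires q at every successor {w0, w1, w3, w4, w5}.
    q fails at w0, so []q is false at w0.

Yes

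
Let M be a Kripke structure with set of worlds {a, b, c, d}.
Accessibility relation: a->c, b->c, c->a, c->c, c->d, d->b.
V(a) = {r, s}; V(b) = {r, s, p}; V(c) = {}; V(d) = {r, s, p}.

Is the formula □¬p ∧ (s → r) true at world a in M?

Yes

At a: □¬p is true, s → r is true, so □¬p ∧ (s → r) is true.
  At a: □¬p requires ¬p at every successor {c}.
    At c: ¬p is true.
  So □¬p is true at a.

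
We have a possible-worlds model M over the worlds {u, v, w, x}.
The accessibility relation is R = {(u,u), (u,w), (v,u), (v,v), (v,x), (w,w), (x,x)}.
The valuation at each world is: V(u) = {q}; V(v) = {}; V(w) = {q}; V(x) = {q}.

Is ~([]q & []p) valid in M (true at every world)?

Yes

Recall that []ψ holds at a world iff ψ holds at every accessible world, and <>ψ holds iff ψ holds at some accessible world.
Let φ = ~([]q & []p). Evaluate φ at each world:
  u (successors {u, w}): φ is true.
  v (successors {u, v, x}): φ is true.
  w (successors {w}): φ is true.
  x (successors {x}): φ is true.
For instance, at w:
  At w: []q & []p is false, so ~([]q & []p) is true.
    At w: []q is true, []p is false, so []q & []p is false.
      At w: []q requires q at every successor {w}.
        At w: q is true.
      So []q is true at w.
      At w: []p requires p at every successor {w}.
        p fails at w, so []p is false at w.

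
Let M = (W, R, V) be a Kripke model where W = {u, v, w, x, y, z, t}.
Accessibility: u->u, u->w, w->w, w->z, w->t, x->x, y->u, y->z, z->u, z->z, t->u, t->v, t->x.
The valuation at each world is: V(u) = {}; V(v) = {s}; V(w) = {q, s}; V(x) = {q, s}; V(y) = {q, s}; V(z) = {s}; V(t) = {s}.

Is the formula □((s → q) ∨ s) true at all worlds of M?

Let φ = □((s → q) ∨ s). Evaluate φ at each world:
  u (successors {u, w}): φ is true.
  v (successors ∅): φ is true.
  w (successors {w, z, t}): φ is true.
  x (successors {x}): φ is true.
  y (successors {u, z}): φ is true.
  z (successors {u, z}): φ is true.
  t (successors {u, v, x}): φ is true.
For instance, at t:
  At t: □((s → q) ∨ s) requires (s → q) ∨ s at every successor {u, v, x}.
    At u: (s → q) ∨ s is true.
    At v: (s → q) ∨ s is true.
    At x: (s → q) ∨ s is true.
  So □((s → q) ∨ s) is true at t.

Yes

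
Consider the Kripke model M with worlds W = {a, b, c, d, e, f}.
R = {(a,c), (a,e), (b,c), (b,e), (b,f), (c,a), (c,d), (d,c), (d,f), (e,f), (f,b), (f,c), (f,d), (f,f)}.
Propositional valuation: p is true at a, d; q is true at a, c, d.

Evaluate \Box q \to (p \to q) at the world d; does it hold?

At d: \Box q is false, p \to q is true, so \Box q \to (p \to q) is true.
  At d: \Box q requires q at every successor {c, f}.
    q fails at f, so \Box q is false at d.

Yes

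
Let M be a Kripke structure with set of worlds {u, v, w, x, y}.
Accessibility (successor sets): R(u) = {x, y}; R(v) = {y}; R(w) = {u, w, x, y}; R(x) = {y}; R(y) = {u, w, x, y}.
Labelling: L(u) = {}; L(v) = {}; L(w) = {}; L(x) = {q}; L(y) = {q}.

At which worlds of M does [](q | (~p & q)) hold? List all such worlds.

u, v, x

Let φ = [](q | (~p & q)). Evaluate φ at each world:
  u (successors {x, y}): φ is true.
  v (successors {y}): φ is true.
  w (successors {u, w, x, y}): φ is false.
  x (successors {y}): φ is true.
  y (successors {u, w, x, y}): φ is false.
For instance, at w:
  At w: [](q | (~p & q)) requires q | (~p & q) at every successor {u, w, x, y}.
    q | (~p & q) fails at u, so [](q | (~p & q)) is false at w.
Satisfying worlds: {u, v, x}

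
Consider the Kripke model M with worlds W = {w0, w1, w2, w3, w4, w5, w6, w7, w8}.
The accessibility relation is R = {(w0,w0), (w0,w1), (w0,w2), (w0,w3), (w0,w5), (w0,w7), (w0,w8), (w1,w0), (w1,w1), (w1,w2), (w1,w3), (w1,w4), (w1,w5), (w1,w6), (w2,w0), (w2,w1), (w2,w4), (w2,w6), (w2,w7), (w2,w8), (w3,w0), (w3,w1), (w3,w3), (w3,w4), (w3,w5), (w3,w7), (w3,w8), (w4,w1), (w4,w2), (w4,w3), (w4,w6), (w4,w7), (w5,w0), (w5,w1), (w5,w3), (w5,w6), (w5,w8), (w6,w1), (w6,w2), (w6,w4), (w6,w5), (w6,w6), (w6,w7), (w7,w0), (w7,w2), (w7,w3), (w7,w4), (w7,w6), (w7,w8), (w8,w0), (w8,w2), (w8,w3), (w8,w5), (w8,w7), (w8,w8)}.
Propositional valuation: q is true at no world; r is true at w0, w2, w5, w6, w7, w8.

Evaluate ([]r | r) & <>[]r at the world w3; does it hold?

At w3: []r | r is false, <>[]r is false, so ([]r | r) & <>[]r is false.
  At w3: []r is false, r is false, so []r | r is false.
    At w3: []r requires r at every successor {w0, w1, w3, w4, w5, w7, w8}.
      r fails at w1, so []r is false at w3.
  At w3: <>[]r requires []r at some successor in {w0, w1, w3, w4, w5, w7, w8}.
    At w0: []r is false.
    At w1: []r is false.
    At w3: []r is false.
    At w4: []r is false.
    At w5: []r is false.
    At w7: []r is false.
    At w8: []r is false.
  So <>[]r is false at w3.

No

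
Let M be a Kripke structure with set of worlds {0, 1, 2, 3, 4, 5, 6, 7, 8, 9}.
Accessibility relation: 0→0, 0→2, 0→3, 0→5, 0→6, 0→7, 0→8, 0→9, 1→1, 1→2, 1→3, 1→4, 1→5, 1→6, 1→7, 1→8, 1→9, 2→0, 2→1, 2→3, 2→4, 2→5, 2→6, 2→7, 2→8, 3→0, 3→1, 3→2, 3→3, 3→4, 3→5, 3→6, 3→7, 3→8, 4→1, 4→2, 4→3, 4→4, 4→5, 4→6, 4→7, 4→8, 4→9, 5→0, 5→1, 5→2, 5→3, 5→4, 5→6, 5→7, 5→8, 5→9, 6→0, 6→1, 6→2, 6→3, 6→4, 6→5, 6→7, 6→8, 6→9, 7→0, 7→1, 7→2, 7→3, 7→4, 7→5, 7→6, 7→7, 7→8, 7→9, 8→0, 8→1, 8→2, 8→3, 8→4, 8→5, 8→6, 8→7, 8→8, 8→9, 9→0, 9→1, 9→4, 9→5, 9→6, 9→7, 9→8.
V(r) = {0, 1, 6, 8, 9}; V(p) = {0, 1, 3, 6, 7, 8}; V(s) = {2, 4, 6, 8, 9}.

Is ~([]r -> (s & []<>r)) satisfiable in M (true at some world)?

Recall that []ψ holds at a world iff ψ holds at every accessible world, and <>ψ holds iff ψ holds at some accessible world.
Let φ = ~([]r -> (s & []<>r)). Evaluate φ at each world:
  0 (successors {0, 2, 3, 5, 6, 7, 8, 9}): φ is false.
  1 (successors {1, 2, 3, 4, 5, 6, 7, 8, 9}): φ is false.
  2 (successors {0, 1, 3, 4, 5, 6, 7, 8}): φ is false.
  3 (successors {0, 1, 2, 3, 4, 5, 6, 7, 8}): φ is false.
  4 (successors {1, 2, 3, 4, 5, 6, 7, 8, 9}): φ is false.
  5 (successors {0, 1, 2, 3, 4, 6, 7, 8, 9}): φ is false.
  6 (successors {0, 1, 2, 3, 4, 5, 7, 8, 9}): φ is false.
  7 (successors {0, 1, 2, 3, 4, 5, 6, 7, 8, 9}): φ is false.
  8 (successors {0, 1, 2, 3, 4, 5, 6, 7, 8, 9}): φ is false.
  9 (successors {0, 1, 4, 5, 6, 7, 8}): φ is false.
For instance, at 5:
  At 5: []r -> (s & []<>r) is true, so ~([]r -> (s & []<>r)) is false.
    At 5: []r is false, s & []<>r is false, so []r -> (s & []<>r) is true.
      At 5: []r requires r at every successor {0, 1, 2, 3, 4, 6, 7, 8, 9}.
        r fails at 2, so []r is false at 5.
      At 5: s is false, []<>r is true, so s & []<>r is false.

No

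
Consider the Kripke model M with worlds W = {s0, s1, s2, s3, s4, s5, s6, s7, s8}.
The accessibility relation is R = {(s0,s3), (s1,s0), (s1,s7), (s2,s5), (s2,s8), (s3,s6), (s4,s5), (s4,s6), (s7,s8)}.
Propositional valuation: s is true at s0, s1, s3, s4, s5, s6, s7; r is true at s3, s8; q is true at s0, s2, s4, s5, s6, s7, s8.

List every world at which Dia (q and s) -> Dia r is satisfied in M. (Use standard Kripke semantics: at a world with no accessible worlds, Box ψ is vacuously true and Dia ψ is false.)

s0, s2, s5, s6, s7, s8

Let φ = Dia (q and s) -> Dia r. Evaluate φ at each world:
  s0 (successors {s3}): φ is true.
  s1 (successors {s0, s7}): φ is false.
  s2 (successors {s5, s8}): φ is true.
  s3 (successors {s6}): φ is false.
  s4 (successors {s5, s6}): φ is false.
  s5 (successors ∅): φ is true.
  s6 (successors ∅): φ is true.
  s7 (successors {s8}): φ is true.
  s8 (successors ∅): φ is true.
For instance, at s2:
  At s2: Dia (q and s) is true, Dia r is true, so Dia (q and s) -> Dia r is true.
    At s2: Dia (q and s) requires q and s at some successor in {s5, s8}.
      q and s holds at s5, so Dia (q and s) is true at s2.
    At s2: Dia r requires r at some successor in {s5, s8}.
      r holds at s8, so Dia r is true at s2.
Satisfying worlds: {s0, s2, s5, s6, s7, s8}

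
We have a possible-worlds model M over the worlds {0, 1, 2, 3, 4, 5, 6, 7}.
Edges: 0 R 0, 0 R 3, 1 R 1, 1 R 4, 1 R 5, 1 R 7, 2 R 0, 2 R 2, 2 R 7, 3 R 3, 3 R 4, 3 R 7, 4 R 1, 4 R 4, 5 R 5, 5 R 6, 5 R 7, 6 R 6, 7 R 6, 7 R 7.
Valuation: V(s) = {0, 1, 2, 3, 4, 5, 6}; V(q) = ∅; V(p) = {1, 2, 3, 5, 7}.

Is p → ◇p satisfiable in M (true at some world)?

Yes

Let φ = p → ◇p. Evaluate φ at each world:
  0 (successors {0, 3}): φ is true.
  1 (successors {1, 4, 5, 7}): φ is true.
  2 (successors {0, 2, 7}): φ is true.
  3 (successors {3, 4, 7}): φ is true.
  4 (successors {1, 4}): φ is true.
  5 (successors {5, 6, 7}): φ is true.
  6 (successors {6}): φ is true.
  7 (successors {6, 7}): φ is true.
Detail at 0 (witness):
  At 0: p is false, ◇p is true, so p → ◇p is true.
    At 0: ◇p requires p at some successor in {0, 3}.
      p holds at 3, so ◇p is true at 0.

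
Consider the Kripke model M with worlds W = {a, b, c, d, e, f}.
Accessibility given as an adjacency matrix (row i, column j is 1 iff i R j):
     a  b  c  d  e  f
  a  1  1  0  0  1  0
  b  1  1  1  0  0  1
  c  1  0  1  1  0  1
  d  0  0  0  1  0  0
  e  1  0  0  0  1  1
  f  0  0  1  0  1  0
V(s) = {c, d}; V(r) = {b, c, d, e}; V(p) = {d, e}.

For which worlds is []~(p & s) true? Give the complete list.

Let φ = []~(p & s). Evaluate φ at each world:
  a (successors {a, b, e}): φ is true.
  b (successors {a, b, c, f}): φ is true.
  c (successors {a, c, d, f}): φ is false.
  d (successors {d}): φ is false.
  e (successors {a, e, f}): φ is true.
  f (successors {c, e}): φ is true.
For instance, at e:
  At e: []~(p & s) requires ~(p & s) at every successor {a, e, f}.
    At a: ~(p & s) is true.
    At e: ~(p & s) is true.
    At f: ~(p & s) is true.
  So []~(p & s) is true at e.
Satisfying worlds: {a, b, e, f}

a, b, e, f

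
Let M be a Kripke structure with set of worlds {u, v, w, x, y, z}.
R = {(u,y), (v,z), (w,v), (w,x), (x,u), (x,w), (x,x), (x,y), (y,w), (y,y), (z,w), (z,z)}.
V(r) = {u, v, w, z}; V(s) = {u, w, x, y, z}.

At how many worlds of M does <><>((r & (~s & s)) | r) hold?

6

Let φ = <><>((r & (~s & s)) | r). Evaluate φ at each world:
  u (successors {y}): φ is true.
  v (successors {z}): φ is true.
  w (successors {v, x}): φ is true.
  x (successors {u, w, x, y}): φ is true.
  y (successors {w, y}): φ is true.
  z (successors {w, z}): φ is true.
For instance, at x:
  At x: <><>((r & (~s & s)) | r) requires <>((r & (~s & s)) | r) at some successor in {u, w, x, y}.
    <>((r & (~s & s)) | r) holds at w, so <><>((r & (~s & s)) | r) is true at x.
      At w: <>((r & (~s & s)) | r) requires (r & (~s & s)) | r at some successor in {v, x}.
        (r & (~s & s)) | r holds at v, so <>((r & (~s & s)) | r) is true at w.
Satisfying worlds: {u, v, w, x, y, z}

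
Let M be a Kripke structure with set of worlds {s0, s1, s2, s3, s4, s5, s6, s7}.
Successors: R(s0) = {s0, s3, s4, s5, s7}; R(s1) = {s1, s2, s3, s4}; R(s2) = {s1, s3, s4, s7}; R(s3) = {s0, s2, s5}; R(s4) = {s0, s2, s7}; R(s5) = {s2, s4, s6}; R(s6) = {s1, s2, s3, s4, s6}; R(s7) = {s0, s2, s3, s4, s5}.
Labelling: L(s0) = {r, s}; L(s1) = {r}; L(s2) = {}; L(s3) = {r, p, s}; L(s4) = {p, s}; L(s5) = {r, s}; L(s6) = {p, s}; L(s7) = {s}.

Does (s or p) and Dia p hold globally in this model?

Let φ = (s or p) and Dia p. Evaluate φ at each world:
  s0 (successors {s0, s3, s4, s5, s7}): φ is true.
  s1 (successors {s1, s2, s3, s4}): φ is false.
  s2 (successors {s1, s3, s4, s7}): φ is false.
  s3 (successors {s0, s2, s5}): φ is false.
  s4 (successors {s0, s2, s7}): φ is false.
  s5 (successors {s2, s4, s6}): φ is true.
  s6 (successors {s1, s2, s3, s4, s6}): φ is true.
  s7 (successors {s0, s2, s3, s4, s5}): φ is true.
Detail at s1 (counterexample):
  At s1: s or p is false, Dia p is true, so (s or p) and Dia p is false.
    At s1: Dia p requires p at some successor in {s1, s2, s3, s4}.
      p holds at s3, so Dia p is true at s1.

No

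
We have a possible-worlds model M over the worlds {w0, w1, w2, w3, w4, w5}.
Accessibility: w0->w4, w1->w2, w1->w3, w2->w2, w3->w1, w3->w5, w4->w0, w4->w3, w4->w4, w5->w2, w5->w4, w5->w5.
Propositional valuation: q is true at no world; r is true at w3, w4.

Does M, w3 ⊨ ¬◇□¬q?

No

At w3: ◇□¬q is true, so ¬◇□¬q is false.
  At w3: ◇□¬q requires □¬q at some successor in {w1, w5}.
    □¬q holds at w1, so ◇□¬q is true at w3.
      At w1: □¬q requires ¬q at every successor {w2, w3}.
        At w2: ¬q is true.
        At w3: ¬q is true.
      So □¬q is true at w1.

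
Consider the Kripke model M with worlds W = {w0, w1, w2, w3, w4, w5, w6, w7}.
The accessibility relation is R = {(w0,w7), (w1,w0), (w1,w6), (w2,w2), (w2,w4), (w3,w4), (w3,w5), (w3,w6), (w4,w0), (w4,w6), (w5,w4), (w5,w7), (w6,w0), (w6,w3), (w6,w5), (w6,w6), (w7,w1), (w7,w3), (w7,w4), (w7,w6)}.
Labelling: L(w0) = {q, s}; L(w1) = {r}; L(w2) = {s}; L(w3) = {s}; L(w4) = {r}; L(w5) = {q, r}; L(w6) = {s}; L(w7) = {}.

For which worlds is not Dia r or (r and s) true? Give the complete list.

Let φ = not Dia r or (r and s). Evaluate φ at each world:
  w0 (successors {w7}): φ is true.
  w1 (successors {w0, w6}): φ is true.
  w2 (successors {w2, w4}): φ is false.
  w3 (successors {w4, w5, w6}): φ is false.
  w4 (successors {w0, w6}): φ is true.
  w5 (successors {w4, w7}): φ is false.
  w6 (successors {w0, w3, w5, w6}): φ is false.
  w7 (successors {w1, w3, w4, w6}): φ is false.
For instance, at w5:
  At w5: not Dia r is false, r and s is false, so not Dia r or (r and s) is false.
    At w5: Dia r is true, so not Dia r is false.
      At w5: Dia r requires r at some successor in {w4, w7}.
        r holds at w4, so Dia r is true at w5.
Satisfying worlds: {w0, w1, w4}

w0, w1, w4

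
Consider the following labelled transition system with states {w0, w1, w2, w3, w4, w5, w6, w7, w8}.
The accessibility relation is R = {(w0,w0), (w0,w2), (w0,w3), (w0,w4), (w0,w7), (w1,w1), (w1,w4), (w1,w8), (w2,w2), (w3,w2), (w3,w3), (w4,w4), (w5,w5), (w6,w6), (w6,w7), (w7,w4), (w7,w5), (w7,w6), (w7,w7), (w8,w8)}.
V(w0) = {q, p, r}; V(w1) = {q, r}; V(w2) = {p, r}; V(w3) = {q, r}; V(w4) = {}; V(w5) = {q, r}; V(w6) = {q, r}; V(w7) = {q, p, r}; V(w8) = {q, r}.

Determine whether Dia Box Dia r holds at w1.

Yes

At w1: Dia Box Dia r requires Box Dia r at some successor in {w1, w4, w8}.
  Box Dia r holds at w8, so Dia Box Dia r is true at w1.
    At w8: Box Dia r requires Dia r at every successor {w8}.
      At w8: Dia r is true.
    So Box Dia r is true at w8.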